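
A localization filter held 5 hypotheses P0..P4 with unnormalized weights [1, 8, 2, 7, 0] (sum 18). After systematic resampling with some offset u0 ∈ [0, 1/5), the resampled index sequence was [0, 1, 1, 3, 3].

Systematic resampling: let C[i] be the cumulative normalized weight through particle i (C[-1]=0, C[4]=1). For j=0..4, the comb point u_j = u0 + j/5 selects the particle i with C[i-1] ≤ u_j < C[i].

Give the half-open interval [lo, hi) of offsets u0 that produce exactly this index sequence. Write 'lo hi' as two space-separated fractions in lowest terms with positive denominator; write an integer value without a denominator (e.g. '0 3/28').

C = [1/18, 1/2, 11/18, 1, 1]
j=0 picked index 0: u0 ∈ [0, 1/18)
j=1 picked index 1: u0 ∈ [-13/90, 3/10)
j=2 picked index 1: u0 ∈ [-31/90, 1/10)
j=3 picked index 3: u0 ∈ [1/90, 2/5)
j=4 picked index 3: u0 ∈ [-17/90, 1/5)
intersection: [1/90, 1/18)

1/90 1/18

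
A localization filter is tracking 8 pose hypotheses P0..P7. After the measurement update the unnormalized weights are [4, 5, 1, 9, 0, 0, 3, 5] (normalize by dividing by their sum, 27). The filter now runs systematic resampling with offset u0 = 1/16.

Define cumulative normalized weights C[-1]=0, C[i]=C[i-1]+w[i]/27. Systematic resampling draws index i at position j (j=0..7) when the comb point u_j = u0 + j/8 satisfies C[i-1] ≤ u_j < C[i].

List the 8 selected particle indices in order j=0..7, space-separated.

C = [4/27, 1/3, 10/27, 19/27, 19/27, 19/27, 22/27, 1]
j=0: u_0=1/16 ∈ [0, 4/27) → index 0
j=1: u_1=3/16 ∈ [4/27, 1/3) → index 1
j=2: u_2=5/16 ∈ [4/27, 1/3) → index 1
j=3: u_3=7/16 ∈ [10/27, 19/27) → index 3
j=4: u_4=9/16 ∈ [10/27, 19/27) → index 3
j=5: u_5=11/16 ∈ [10/27, 19/27) → index 3
j=6: u_6=13/16 ∈ [19/27, 22/27) → index 6
j=7: u_7=15/16 ∈ [22/27, 1) → index 7

0 1 1 3 3 3 6 7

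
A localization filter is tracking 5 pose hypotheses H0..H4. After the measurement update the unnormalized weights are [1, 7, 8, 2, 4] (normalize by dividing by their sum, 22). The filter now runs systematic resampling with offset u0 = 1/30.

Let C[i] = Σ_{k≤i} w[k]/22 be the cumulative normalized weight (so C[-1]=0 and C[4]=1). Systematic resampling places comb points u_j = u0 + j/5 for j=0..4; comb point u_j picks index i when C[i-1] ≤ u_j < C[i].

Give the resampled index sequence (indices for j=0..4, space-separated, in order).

0 1 2 2 4

C = [1/22, 4/11, 8/11, 9/11, 1]
j=0: u_0=1/30 ∈ [0, 1/22) → index 0
j=1: u_1=7/30 ∈ [1/22, 4/11) → index 1
j=2: u_2=13/30 ∈ [4/11, 8/11) → index 2
j=3: u_3=19/30 ∈ [4/11, 8/11) → index 2
j=4: u_4=5/6 ∈ [9/11, 1) → index 4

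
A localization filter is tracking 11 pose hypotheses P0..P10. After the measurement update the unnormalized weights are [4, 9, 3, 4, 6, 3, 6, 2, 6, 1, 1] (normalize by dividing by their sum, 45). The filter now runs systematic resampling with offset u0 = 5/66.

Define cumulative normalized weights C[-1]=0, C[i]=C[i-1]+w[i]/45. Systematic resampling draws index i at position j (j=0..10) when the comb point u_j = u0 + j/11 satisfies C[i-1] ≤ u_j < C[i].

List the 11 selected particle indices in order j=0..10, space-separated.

0 1 1 2 3 4 5 6 7 8 10

C = [4/45, 13/45, 16/45, 4/9, 26/45, 29/45, 7/9, 37/45, 43/45, 44/45, 1]
j=0: u_0=5/66 ∈ [0, 4/45) → index 0
j=1: u_1=1/6 ∈ [4/45, 13/45) → index 1
j=2: u_2=17/66 ∈ [4/45, 13/45) → index 1
j=3: u_3=23/66 ∈ [13/45, 16/45) → index 2
j=4: u_4=29/66 ∈ [16/45, 4/9) → index 3
j=5: u_5=35/66 ∈ [4/9, 26/45) → index 4
j=6: u_6=41/66 ∈ [26/45, 29/45) → index 5
j=7: u_7=47/66 ∈ [29/45, 7/9) → index 6
j=8: u_8=53/66 ∈ [7/9, 37/45) → index 7
j=9: u_9=59/66 ∈ [37/45, 43/45) → index 8
j=10: u_10=65/66 ∈ [44/45, 1) → index 10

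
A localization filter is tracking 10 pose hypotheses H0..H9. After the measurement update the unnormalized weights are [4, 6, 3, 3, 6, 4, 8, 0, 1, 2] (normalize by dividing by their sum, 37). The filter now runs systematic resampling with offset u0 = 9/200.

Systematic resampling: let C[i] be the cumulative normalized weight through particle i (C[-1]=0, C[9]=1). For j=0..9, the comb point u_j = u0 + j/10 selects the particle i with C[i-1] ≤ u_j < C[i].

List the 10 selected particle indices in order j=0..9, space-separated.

0 1 1 2 4 4 5 6 6 8

C = [4/37, 10/37, 13/37, 16/37, 22/37, 26/37, 34/37, 34/37, 35/37, 1]
j=0: u_0=9/200 ∈ [0, 4/37) → index 0
j=1: u_1=29/200 ∈ [4/37, 10/37) → index 1
j=2: u_2=49/200 ∈ [4/37, 10/37) → index 1
j=3: u_3=69/200 ∈ [10/37, 13/37) → index 2
j=4: u_4=89/200 ∈ [16/37, 22/37) → index 4
j=5: u_5=109/200 ∈ [16/37, 22/37) → index 4
j=6: u_6=129/200 ∈ [22/37, 26/37) → index 5
j=7: u_7=149/200 ∈ [26/37, 34/37) → index 6
j=8: u_8=169/200 ∈ [26/37, 34/37) → index 6
j=9: u_9=189/200 ∈ [34/37, 35/37) → index 8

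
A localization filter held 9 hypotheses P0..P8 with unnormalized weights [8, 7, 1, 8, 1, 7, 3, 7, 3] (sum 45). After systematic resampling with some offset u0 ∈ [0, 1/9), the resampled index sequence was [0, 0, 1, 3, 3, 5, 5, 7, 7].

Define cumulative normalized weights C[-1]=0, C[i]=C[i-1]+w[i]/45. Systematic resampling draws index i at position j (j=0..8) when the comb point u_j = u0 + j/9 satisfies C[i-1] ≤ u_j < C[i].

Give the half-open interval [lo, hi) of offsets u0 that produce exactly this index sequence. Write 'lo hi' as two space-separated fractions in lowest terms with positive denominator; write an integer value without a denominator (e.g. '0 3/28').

1/45 2/45

C = [8/45, 1/3, 16/45, 8/15, 5/9, 32/45, 7/9, 14/15, 1]
j=0 picked index 0: u0 ∈ [0, 8/45)
j=1 picked index 0: u0 ∈ [-1/9, 1/15)
j=2 picked index 1: u0 ∈ [-2/45, 1/9)
j=3 picked index 3: u0 ∈ [1/45, 1/5)
j=4 picked index 3: u0 ∈ [-4/45, 4/45)
j=5 picked index 5: u0 ∈ [0, 7/45)
j=6 picked index 5: u0 ∈ [-1/9, 2/45)
j=7 picked index 7: u0 ∈ [0, 7/45)
j=8 picked index 7: u0 ∈ [-1/9, 2/45)
intersection: [1/45, 2/45)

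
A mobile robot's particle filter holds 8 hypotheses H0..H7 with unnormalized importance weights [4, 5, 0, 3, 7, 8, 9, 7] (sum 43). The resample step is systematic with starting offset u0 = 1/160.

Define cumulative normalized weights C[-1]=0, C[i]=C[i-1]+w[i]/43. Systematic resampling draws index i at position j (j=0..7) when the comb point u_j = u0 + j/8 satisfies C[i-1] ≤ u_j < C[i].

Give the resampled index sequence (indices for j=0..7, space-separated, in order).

0 1 3 4 5 6 6 7

C = [4/43, 9/43, 9/43, 12/43, 19/43, 27/43, 36/43, 1]
j=0: u_0=1/160 ∈ [0, 4/43) → index 0
j=1: u_1=21/160 ∈ [4/43, 9/43) → index 1
j=2: u_2=41/160 ∈ [9/43, 12/43) → index 3
j=3: u_3=61/160 ∈ [12/43, 19/43) → index 4
j=4: u_4=81/160 ∈ [19/43, 27/43) → index 5
j=5: u_5=101/160 ∈ [27/43, 36/43) → index 6
j=6: u_6=121/160 ∈ [27/43, 36/43) → index 6
j=7: u_7=141/160 ∈ [36/43, 1) → index 7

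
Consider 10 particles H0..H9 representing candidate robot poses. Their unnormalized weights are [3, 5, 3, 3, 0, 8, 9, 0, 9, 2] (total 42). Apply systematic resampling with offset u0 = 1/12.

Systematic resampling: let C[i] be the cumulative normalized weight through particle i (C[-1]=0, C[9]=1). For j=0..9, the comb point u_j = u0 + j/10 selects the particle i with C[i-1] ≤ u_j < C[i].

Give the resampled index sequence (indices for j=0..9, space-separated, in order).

1 1 3 5 5 6 6 8 8 9

C = [1/14, 4/21, 11/42, 1/3, 1/3, 11/21, 31/42, 31/42, 20/21, 1]
j=0: u_0=1/12 ∈ [1/14, 4/21) → index 1
j=1: u_1=11/60 ∈ [1/14, 4/21) → index 1
j=2: u_2=17/60 ∈ [11/42, 1/3) → index 3
j=3: u_3=23/60 ∈ [1/3, 11/21) → index 5
j=4: u_4=29/60 ∈ [1/3, 11/21) → index 5
j=5: u_5=7/12 ∈ [11/21, 31/42) → index 6
j=6: u_6=41/60 ∈ [11/21, 31/42) → index 6
j=7: u_7=47/60 ∈ [31/42, 20/21) → index 8
j=8: u_8=53/60 ∈ [31/42, 20/21) → index 8
j=9: u_9=59/60 ∈ [20/21, 1) → index 9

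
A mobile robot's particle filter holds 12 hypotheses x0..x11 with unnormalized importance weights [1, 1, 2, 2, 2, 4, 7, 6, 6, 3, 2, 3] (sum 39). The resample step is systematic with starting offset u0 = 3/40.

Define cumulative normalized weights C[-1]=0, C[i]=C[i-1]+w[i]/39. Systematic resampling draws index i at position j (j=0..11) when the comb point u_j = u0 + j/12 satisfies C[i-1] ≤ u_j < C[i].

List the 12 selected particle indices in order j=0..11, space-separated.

C = [1/39, 2/39, 4/39, 2/13, 8/39, 4/13, 19/39, 25/39, 31/39, 34/39, 12/13, 1]
j=0: u_0=3/40 ∈ [2/39, 4/39) → index 2
j=1: u_1=19/120 ∈ [2/13, 8/39) → index 4
j=2: u_2=29/120 ∈ [8/39, 4/13) → index 5
j=3: u_3=13/40 ∈ [4/13, 19/39) → index 6
j=4: u_4=49/120 ∈ [4/13, 19/39) → index 6
j=5: u_5=59/120 ∈ [19/39, 25/39) → index 7
j=6: u_6=23/40 ∈ [19/39, 25/39) → index 7
j=7: u_7=79/120 ∈ [25/39, 31/39) → index 8
j=8: u_8=89/120 ∈ [25/39, 31/39) → index 8
j=9: u_9=33/40 ∈ [31/39, 34/39) → index 9
j=10: u_10=109/120 ∈ [34/39, 12/13) → index 10
j=11: u_11=119/120 ∈ [12/13, 1) → index 11

2 4 5 6 6 7 7 8 8 9 10 11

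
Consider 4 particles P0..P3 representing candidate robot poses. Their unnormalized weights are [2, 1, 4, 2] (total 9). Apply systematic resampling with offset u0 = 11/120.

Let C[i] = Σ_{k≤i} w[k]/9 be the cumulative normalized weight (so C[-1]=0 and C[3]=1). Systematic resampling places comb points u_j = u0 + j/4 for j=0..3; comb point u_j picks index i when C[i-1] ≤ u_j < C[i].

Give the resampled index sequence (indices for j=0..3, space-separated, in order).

C = [2/9, 1/3, 7/9, 1]
j=0: u_0=11/120 ∈ [0, 2/9) → index 0
j=1: u_1=41/120 ∈ [1/3, 7/9) → index 2
j=2: u_2=71/120 ∈ [1/3, 7/9) → index 2
j=3: u_3=101/120 ∈ [7/9, 1) → index 3

0 2 2 3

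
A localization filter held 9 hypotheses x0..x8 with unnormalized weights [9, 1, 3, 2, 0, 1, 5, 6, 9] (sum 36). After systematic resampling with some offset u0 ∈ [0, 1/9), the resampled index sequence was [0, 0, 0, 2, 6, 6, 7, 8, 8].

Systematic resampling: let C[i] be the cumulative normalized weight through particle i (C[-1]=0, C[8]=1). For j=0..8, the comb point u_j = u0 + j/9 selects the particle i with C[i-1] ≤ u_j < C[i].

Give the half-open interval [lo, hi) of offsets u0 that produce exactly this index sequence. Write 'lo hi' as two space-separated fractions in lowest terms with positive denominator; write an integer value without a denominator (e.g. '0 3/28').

0 1/36

C = [1/4, 5/18, 13/36, 5/12, 5/12, 4/9, 7/12, 3/4, 1]
j=0 picked index 0: u0 ∈ [0, 1/4)
j=1 picked index 0: u0 ∈ [-1/9, 5/36)
j=2 picked index 0: u0 ∈ [-2/9, 1/36)
j=3 picked index 2: u0 ∈ [-1/18, 1/36)
j=4 picked index 6: u0 ∈ [0, 5/36)
j=5 picked index 6: u0 ∈ [-1/9, 1/36)
j=6 picked index 7: u0 ∈ [-1/12, 1/12)
j=7 picked index 8: u0 ∈ [-1/36, 2/9)
j=8 picked index 8: u0 ∈ [-5/36, 1/9)
intersection: [0, 1/36)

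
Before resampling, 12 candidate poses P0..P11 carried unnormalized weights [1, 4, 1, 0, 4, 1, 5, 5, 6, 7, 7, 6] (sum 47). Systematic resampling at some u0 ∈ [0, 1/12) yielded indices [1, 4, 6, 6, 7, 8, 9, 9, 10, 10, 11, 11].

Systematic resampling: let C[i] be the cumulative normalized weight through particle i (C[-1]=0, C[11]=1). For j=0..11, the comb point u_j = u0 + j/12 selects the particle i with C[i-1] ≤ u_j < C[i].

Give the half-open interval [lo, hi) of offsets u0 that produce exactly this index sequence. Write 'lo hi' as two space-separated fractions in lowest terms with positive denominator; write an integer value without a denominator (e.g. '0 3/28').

7/94 1/12

C = [1/47, 5/47, 6/47, 6/47, 10/47, 11/47, 16/47, 21/47, 27/47, 34/47, 41/47, 1]
j=0 picked index 1: u0 ∈ [1/47, 5/47)
j=1 picked index 4: u0 ∈ [25/564, 73/564)
j=2 picked index 6: u0 ∈ [19/282, 49/282)
j=3 picked index 6: u0 ∈ [-3/188, 17/188)
j=4 picked index 7: u0 ∈ [1/141, 16/141)
j=5 picked index 8: u0 ∈ [17/564, 89/564)
j=6 picked index 9: u0 ∈ [7/94, 21/94)
j=7 picked index 9: u0 ∈ [-5/564, 79/564)
j=8 picked index 10: u0 ∈ [8/141, 29/141)
j=9 picked index 10: u0 ∈ [-5/188, 23/188)
j=10 picked index 11: u0 ∈ [11/282, 1/6)
j=11 picked index 11: u0 ∈ [-25/564, 1/12)
intersection: [7/94, 1/12)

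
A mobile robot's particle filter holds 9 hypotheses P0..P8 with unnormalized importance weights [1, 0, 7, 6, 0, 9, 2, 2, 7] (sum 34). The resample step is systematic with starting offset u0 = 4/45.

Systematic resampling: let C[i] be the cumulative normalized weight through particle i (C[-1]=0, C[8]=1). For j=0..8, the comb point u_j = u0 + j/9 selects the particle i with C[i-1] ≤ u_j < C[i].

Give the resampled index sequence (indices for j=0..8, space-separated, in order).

C = [1/34, 1/34, 4/17, 7/17, 7/17, 23/34, 25/34, 27/34, 1]
j=0: u_0=4/45 ∈ [1/34, 4/17) → index 2
j=1: u_1=1/5 ∈ [1/34, 4/17) → index 2
j=2: u_2=14/45 ∈ [4/17, 7/17) → index 3
j=3: u_3=19/45 ∈ [7/17, 23/34) → index 5
j=4: u_4=8/15 ∈ [7/17, 23/34) → index 5
j=5: u_5=29/45 ∈ [7/17, 23/34) → index 5
j=6: u_6=34/45 ∈ [25/34, 27/34) → index 7
j=7: u_7=13/15 ∈ [27/34, 1) → index 8
j=8: u_8=44/45 ∈ [27/34, 1) → index 8

2 2 3 5 5 5 7 8 8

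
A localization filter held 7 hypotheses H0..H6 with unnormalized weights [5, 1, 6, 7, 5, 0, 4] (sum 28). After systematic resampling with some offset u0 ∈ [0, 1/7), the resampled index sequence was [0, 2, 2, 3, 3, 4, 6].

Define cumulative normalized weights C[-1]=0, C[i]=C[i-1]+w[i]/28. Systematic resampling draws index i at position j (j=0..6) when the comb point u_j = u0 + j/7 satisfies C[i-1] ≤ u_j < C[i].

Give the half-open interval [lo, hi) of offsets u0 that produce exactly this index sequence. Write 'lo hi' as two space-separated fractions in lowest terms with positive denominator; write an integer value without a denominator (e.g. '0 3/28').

C = [5/28, 3/14, 3/7, 19/28, 6/7, 6/7, 1]
j=0 picked index 0: u0 ∈ [0, 5/28)
j=1 picked index 2: u0 ∈ [1/14, 2/7)
j=2 picked index 2: u0 ∈ [-1/14, 1/7)
j=3 picked index 3: u0 ∈ [0, 1/4)
j=4 picked index 3: u0 ∈ [-1/7, 3/28)
j=5 picked index 4: u0 ∈ [-1/28, 1/7)
j=6 picked index 6: u0 ∈ [0, 1/7)
intersection: [1/14, 3/28)

1/14 3/28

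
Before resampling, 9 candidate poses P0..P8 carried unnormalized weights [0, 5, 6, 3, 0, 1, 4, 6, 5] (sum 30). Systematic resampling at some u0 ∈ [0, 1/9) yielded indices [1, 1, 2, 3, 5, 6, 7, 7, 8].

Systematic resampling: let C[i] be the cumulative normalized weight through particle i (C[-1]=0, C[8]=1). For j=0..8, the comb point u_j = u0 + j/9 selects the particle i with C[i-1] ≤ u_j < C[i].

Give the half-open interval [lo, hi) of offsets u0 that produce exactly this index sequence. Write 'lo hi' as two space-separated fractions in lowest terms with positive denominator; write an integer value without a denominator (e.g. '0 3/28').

C = [0, 1/6, 11/30, 7/15, 7/15, 1/2, 19/30, 5/6, 1]
j=0 picked index 1: u0 ∈ [0, 1/6)
j=1 picked index 1: u0 ∈ [-1/9, 1/18)
j=2 picked index 2: u0 ∈ [-1/18, 13/90)
j=3 picked index 3: u0 ∈ [1/30, 2/15)
j=4 picked index 5: u0 ∈ [1/45, 1/18)
j=5 picked index 6: u0 ∈ [-1/18, 7/90)
j=6 picked index 7: u0 ∈ [-1/30, 1/6)
j=7 picked index 7: u0 ∈ [-13/90, 1/18)
j=8 picked index 8: u0 ∈ [-1/18, 1/9)
intersection: [1/30, 1/18)

1/30 1/18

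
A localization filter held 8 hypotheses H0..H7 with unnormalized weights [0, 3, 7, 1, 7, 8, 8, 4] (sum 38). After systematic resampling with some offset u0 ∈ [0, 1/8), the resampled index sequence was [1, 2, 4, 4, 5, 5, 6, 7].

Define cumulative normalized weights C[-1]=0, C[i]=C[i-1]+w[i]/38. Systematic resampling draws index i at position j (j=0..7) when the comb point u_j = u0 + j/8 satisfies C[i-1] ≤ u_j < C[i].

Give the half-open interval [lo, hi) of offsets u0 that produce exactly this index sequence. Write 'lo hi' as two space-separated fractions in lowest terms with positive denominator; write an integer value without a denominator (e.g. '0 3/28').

C = [0, 3/38, 5/19, 11/38, 9/19, 13/19, 17/19, 1]
j=0 picked index 1: u0 ∈ [0, 3/38)
j=1 picked index 2: u0 ∈ [-7/152, 21/152)
j=2 picked index 4: u0 ∈ [3/76, 17/76)
j=3 picked index 4: u0 ∈ [-13/152, 15/152)
j=4 picked index 5: u0 ∈ [-1/38, 7/38)
j=5 picked index 5: u0 ∈ [-23/152, 9/152)
j=6 picked index 6: u0 ∈ [-5/76, 11/76)
j=7 picked index 7: u0 ∈ [3/152, 1/8)
intersection: [3/76, 9/152)

3/76 9/152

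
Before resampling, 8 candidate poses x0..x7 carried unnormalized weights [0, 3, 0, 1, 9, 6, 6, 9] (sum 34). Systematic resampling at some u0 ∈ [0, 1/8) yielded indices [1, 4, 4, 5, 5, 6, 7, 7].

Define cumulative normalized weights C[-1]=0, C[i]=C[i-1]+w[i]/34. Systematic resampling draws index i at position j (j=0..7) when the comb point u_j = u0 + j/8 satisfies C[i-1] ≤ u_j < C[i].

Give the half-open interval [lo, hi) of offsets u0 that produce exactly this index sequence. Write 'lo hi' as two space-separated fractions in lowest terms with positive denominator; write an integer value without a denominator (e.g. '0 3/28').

C = [0, 3/34, 3/34, 2/17, 13/34, 19/34, 25/34, 1]
j=0 picked index 1: u0 ∈ [0, 3/34)
j=1 picked index 4: u0 ∈ [-1/136, 35/136)
j=2 picked index 4: u0 ∈ [-9/68, 9/68)
j=3 picked index 5: u0 ∈ [1/136, 25/136)
j=4 picked index 5: u0 ∈ [-2/17, 1/17)
j=5 picked index 6: u0 ∈ [-9/136, 15/136)
j=6 picked index 7: u0 ∈ [-1/68, 1/4)
j=7 picked index 7: u0 ∈ [-19/136, 1/8)
intersection: [1/136, 1/17)

1/136 1/17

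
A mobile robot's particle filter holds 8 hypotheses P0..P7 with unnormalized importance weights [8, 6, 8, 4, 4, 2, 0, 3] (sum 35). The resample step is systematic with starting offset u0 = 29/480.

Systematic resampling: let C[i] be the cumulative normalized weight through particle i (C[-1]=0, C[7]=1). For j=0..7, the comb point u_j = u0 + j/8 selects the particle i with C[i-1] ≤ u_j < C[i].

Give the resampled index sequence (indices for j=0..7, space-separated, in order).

0 0 1 2 2 3 4 7

C = [8/35, 2/5, 22/35, 26/35, 6/7, 32/35, 32/35, 1]
j=0: u_0=29/480 ∈ [0, 8/35) → index 0
j=1: u_1=89/480 ∈ [0, 8/35) → index 0
j=2: u_2=149/480 ∈ [8/35, 2/5) → index 1
j=3: u_3=209/480 ∈ [2/5, 22/35) → index 2
j=4: u_4=269/480 ∈ [2/5, 22/35) → index 2
j=5: u_5=329/480 ∈ [22/35, 26/35) → index 3
j=6: u_6=389/480 ∈ [26/35, 6/7) → index 4
j=7: u_7=449/480 ∈ [32/35, 1) → index 7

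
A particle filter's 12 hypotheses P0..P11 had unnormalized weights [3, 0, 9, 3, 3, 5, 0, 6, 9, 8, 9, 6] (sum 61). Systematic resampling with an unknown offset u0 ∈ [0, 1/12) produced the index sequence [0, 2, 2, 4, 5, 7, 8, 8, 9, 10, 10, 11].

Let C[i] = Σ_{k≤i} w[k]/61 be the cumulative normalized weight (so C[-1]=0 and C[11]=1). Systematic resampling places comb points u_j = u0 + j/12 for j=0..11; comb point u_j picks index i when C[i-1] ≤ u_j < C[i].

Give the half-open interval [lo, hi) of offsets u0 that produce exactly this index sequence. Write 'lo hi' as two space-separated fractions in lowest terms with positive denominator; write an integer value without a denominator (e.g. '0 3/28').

C = [3/61, 3/61, 12/61, 15/61, 18/61, 23/61, 23/61, 29/61, 38/61, 46/61, 55/61, 1]
j=0 picked index 0: u0 ∈ [0, 3/61)
j=1 picked index 2: u0 ∈ [-25/732, 83/732)
j=2 picked index 2: u0 ∈ [-43/366, 11/366)
j=3 picked index 4: u0 ∈ [-1/244, 11/244)
j=4 picked index 5: u0 ∈ [-7/183, 8/183)
j=5 picked index 7: u0 ∈ [-29/732, 43/732)
j=6 picked index 8: u0 ∈ [-3/122, 15/122)
j=7 picked index 8: u0 ∈ [-79/732, 29/732)
j=8 picked index 9: u0 ∈ [-8/183, 16/183)
j=9 picked index 10: u0 ∈ [1/244, 37/244)
j=10 picked index 10: u0 ∈ [-29/366, 25/366)
j=11 picked index 11: u0 ∈ [-11/732, 1/12)
intersection: [1/244, 11/366)

1/244 11/366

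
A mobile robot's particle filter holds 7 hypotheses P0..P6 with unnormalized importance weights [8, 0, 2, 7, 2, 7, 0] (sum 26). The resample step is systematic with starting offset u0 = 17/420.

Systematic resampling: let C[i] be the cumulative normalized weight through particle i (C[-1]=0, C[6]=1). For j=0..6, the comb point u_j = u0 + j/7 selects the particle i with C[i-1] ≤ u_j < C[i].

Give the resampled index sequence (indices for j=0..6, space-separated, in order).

C = [4/13, 4/13, 5/13, 17/26, 19/26, 1, 1]
j=0: u_0=17/420 ∈ [0, 4/13) → index 0
j=1: u_1=11/60 ∈ [0, 4/13) → index 0
j=2: u_2=137/420 ∈ [4/13, 5/13) → index 2
j=3: u_3=197/420 ∈ [5/13, 17/26) → index 3
j=4: u_4=257/420 ∈ [5/13, 17/26) → index 3
j=5: u_5=317/420 ∈ [19/26, 1) → index 5
j=6: u_6=377/420 ∈ [19/26, 1) → index 5

0 0 2 3 3 5 5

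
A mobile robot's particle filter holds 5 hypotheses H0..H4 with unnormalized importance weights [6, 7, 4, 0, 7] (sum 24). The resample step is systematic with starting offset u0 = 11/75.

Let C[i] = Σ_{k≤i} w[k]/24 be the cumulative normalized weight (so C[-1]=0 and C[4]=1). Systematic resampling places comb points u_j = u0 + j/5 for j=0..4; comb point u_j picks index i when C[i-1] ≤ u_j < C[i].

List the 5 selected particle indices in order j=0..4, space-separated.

0 1 2 4 4

C = [1/4, 13/24, 17/24, 17/24, 1]
j=0: u_0=11/75 ∈ [0, 1/4) → index 0
j=1: u_1=26/75 ∈ [1/4, 13/24) → index 1
j=2: u_2=41/75 ∈ [13/24, 17/24) → index 2
j=3: u_3=56/75 ∈ [17/24, 1) → index 4
j=4: u_4=71/75 ∈ [17/24, 1) → index 4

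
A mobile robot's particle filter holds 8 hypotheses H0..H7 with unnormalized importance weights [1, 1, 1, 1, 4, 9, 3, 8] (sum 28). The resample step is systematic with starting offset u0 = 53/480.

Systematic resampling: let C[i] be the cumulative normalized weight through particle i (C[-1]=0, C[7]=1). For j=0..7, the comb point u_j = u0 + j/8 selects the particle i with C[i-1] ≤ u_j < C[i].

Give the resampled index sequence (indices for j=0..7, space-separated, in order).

C = [1/28, 1/14, 3/28, 1/7, 2/7, 17/28, 5/7, 1]
j=0: u_0=53/480 ∈ [3/28, 1/7) → index 3
j=1: u_1=113/480 ∈ [1/7, 2/7) → index 4
j=2: u_2=173/480 ∈ [2/7, 17/28) → index 5
j=3: u_3=233/480 ∈ [2/7, 17/28) → index 5
j=4: u_4=293/480 ∈ [17/28, 5/7) → index 6
j=5: u_5=353/480 ∈ [5/7, 1) → index 7
j=6: u_6=413/480 ∈ [5/7, 1) → index 7
j=7: u_7=473/480 ∈ [5/7, 1) → index 7

3 4 5 5 6 7 7 7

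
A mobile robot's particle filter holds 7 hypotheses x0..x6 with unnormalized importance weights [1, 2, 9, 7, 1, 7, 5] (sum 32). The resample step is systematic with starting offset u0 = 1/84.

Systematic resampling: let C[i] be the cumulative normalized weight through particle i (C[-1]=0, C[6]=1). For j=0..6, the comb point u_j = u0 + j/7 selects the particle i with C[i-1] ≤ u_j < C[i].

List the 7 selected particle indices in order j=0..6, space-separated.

0 2 2 3 3 5 6

C = [1/32, 3/32, 3/8, 19/32, 5/8, 27/32, 1]
j=0: u_0=1/84 ∈ [0, 1/32) → index 0
j=1: u_1=13/84 ∈ [3/32, 3/8) → index 2
j=2: u_2=25/84 ∈ [3/32, 3/8) → index 2
j=3: u_3=37/84 ∈ [3/8, 19/32) → index 3
j=4: u_4=7/12 ∈ [3/8, 19/32) → index 3
j=5: u_5=61/84 ∈ [5/8, 27/32) → index 5
j=6: u_6=73/84 ∈ [27/32, 1) → index 6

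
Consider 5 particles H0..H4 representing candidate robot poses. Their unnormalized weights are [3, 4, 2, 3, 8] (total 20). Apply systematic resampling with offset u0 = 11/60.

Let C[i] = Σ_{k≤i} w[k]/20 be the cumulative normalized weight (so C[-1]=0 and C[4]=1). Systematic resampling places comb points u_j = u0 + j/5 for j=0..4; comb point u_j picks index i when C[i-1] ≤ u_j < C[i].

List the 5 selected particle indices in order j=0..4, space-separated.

C = [3/20, 7/20, 9/20, 3/5, 1]
j=0: u_0=11/60 ∈ [3/20, 7/20) → index 1
j=1: u_1=23/60 ∈ [7/20, 9/20) → index 2
j=2: u_2=7/12 ∈ [9/20, 3/5) → index 3
j=3: u_3=47/60 ∈ [3/5, 1) → index 4
j=4: u_4=59/60 ∈ [3/5, 1) → index 4

1 2 3 4 4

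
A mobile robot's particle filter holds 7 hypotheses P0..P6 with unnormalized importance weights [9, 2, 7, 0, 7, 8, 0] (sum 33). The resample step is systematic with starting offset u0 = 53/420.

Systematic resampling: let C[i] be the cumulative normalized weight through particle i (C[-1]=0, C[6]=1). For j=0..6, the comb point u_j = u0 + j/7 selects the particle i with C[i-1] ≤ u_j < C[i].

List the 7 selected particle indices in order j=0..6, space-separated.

0 0 2 4 4 5 5

C = [3/11, 1/3, 6/11, 6/11, 25/33, 1, 1]
j=0: u_0=53/420 ∈ [0, 3/11) → index 0
j=1: u_1=113/420 ∈ [0, 3/11) → index 0
j=2: u_2=173/420 ∈ [1/3, 6/11) → index 2
j=3: u_3=233/420 ∈ [6/11, 25/33) → index 4
j=4: u_4=293/420 ∈ [6/11, 25/33) → index 4
j=5: u_5=353/420 ∈ [25/33, 1) → index 5
j=6: u_6=59/60 ∈ [25/33, 1) → index 5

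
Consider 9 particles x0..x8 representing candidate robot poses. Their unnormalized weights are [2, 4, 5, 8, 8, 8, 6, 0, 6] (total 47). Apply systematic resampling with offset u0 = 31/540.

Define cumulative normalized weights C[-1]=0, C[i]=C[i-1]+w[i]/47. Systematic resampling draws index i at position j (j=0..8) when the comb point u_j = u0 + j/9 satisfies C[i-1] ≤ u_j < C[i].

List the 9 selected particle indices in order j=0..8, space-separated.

1 2 3 3 4 5 5 6 8

C = [2/47, 6/47, 11/47, 19/47, 27/47, 35/47, 41/47, 41/47, 1]
j=0: u_0=31/540 ∈ [2/47, 6/47) → index 1
j=1: u_1=91/540 ∈ [6/47, 11/47) → index 2
j=2: u_2=151/540 ∈ [11/47, 19/47) → index 3
j=3: u_3=211/540 ∈ [11/47, 19/47) → index 3
j=4: u_4=271/540 ∈ [19/47, 27/47) → index 4
j=5: u_5=331/540 ∈ [27/47, 35/47) → index 5
j=6: u_6=391/540 ∈ [27/47, 35/47) → index 5
j=7: u_7=451/540 ∈ [35/47, 41/47) → index 6
j=8: u_8=511/540 ∈ [41/47, 1) → index 8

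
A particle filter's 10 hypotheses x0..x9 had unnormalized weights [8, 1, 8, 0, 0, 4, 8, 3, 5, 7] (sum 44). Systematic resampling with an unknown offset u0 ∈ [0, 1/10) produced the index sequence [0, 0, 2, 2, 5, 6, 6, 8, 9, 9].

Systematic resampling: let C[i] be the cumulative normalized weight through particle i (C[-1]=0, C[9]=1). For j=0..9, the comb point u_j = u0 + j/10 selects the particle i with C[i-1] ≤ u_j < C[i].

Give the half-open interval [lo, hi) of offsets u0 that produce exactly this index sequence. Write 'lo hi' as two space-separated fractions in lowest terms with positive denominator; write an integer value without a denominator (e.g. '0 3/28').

C = [2/11, 9/44, 17/44, 17/44, 17/44, 21/44, 29/44, 8/11, 37/44, 1]
j=0 picked index 0: u0 ∈ [0, 2/11)
j=1 picked index 0: u0 ∈ [-1/10, 9/110)
j=2 picked index 2: u0 ∈ [1/220, 41/220)
j=3 picked index 2: u0 ∈ [-21/220, 19/220)
j=4 picked index 5: u0 ∈ [-3/220, 17/220)
j=5 picked index 6: u0 ∈ [-1/44, 7/44)
j=6 picked index 6: u0 ∈ [-27/220, 13/220)
j=7 picked index 8: u0 ∈ [3/110, 31/220)
j=8 picked index 9: u0 ∈ [9/220, 1/5)
j=9 picked index 9: u0 ∈ [-13/220, 1/10)
intersection: [9/220, 13/220)

9/220 13/220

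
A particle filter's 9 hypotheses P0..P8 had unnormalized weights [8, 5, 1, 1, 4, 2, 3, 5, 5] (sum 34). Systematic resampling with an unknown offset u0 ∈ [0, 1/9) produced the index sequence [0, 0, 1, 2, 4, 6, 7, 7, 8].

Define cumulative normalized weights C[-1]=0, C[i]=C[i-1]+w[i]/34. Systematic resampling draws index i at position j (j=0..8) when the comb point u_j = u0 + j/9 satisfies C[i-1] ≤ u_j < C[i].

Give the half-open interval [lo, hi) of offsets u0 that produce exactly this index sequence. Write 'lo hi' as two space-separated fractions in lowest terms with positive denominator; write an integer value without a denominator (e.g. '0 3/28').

C = [4/17, 13/34, 7/17, 15/34, 19/34, 21/34, 12/17, 29/34, 1]
j=0 picked index 0: u0 ∈ [0, 4/17)
j=1 picked index 0: u0 ∈ [-1/9, 19/153)
j=2 picked index 1: u0 ∈ [2/153, 49/306)
j=3 picked index 2: u0 ∈ [5/102, 4/51)
j=4 picked index 4: u0 ∈ [-1/306, 35/306)
j=5 picked index 6: u0 ∈ [19/306, 23/153)
j=6 picked index 7: u0 ∈ [2/51, 19/102)
j=7 picked index 7: u0 ∈ [-11/153, 23/306)
j=8 picked index 8: u0 ∈ [-11/306, 1/9)
intersection: [19/306, 23/306)

19/306 23/306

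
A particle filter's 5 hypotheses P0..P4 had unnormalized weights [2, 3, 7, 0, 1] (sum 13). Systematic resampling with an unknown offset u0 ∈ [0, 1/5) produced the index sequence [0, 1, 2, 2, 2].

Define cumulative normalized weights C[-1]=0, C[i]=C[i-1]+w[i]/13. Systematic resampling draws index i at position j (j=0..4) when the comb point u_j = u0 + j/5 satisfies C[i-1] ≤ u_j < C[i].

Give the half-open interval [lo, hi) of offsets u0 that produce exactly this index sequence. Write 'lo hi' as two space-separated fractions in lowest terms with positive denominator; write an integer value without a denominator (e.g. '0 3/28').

C = [2/13, 5/13, 12/13, 12/13, 1]
j=0 picked index 0: u0 ∈ [0, 2/13)
j=1 picked index 1: u0 ∈ [-3/65, 12/65)
j=2 picked index 2: u0 ∈ [-1/65, 34/65)
j=3 picked index 2: u0 ∈ [-14/65, 21/65)
j=4 picked index 2: u0 ∈ [-27/65, 8/65)
intersection: [0, 8/65)

0 8/65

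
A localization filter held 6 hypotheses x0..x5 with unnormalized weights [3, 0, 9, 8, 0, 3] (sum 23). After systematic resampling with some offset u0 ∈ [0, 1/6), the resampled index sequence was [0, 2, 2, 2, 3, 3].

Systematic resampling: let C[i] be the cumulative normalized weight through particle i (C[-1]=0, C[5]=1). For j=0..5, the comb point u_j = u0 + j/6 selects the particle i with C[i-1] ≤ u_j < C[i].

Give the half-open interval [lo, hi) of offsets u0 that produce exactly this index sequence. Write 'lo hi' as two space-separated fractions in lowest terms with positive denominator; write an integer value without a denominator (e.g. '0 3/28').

0 1/46

C = [3/23, 3/23, 12/23, 20/23, 20/23, 1]
j=0 picked index 0: u0 ∈ [0, 3/23)
j=1 picked index 2: u0 ∈ [-5/138, 49/138)
j=2 picked index 2: u0 ∈ [-14/69, 13/69)
j=3 picked index 2: u0 ∈ [-17/46, 1/46)
j=4 picked index 3: u0 ∈ [-10/69, 14/69)
j=5 picked index 3: u0 ∈ [-43/138, 5/138)
intersection: [0, 1/46)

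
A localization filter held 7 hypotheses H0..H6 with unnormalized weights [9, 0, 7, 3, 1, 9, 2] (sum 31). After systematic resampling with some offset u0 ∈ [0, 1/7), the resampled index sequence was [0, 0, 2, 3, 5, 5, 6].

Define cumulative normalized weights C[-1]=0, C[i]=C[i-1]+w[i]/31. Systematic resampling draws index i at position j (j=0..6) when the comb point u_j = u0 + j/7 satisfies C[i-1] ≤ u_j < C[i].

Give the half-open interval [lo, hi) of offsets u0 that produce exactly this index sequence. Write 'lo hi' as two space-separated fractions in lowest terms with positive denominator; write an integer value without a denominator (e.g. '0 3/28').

19/217 1/7

C = [9/31, 9/31, 16/31, 19/31, 20/31, 29/31, 1]
j=0 picked index 0: u0 ∈ [0, 9/31)
j=1 picked index 0: u0 ∈ [-1/7, 32/217)
j=2 picked index 2: u0 ∈ [1/217, 50/217)
j=3 picked index 3: u0 ∈ [19/217, 40/217)
j=4 picked index 5: u0 ∈ [16/217, 79/217)
j=5 picked index 5: u0 ∈ [-15/217, 48/217)
j=6 picked index 6: u0 ∈ [17/217, 1/7)
intersection: [19/217, 1/7)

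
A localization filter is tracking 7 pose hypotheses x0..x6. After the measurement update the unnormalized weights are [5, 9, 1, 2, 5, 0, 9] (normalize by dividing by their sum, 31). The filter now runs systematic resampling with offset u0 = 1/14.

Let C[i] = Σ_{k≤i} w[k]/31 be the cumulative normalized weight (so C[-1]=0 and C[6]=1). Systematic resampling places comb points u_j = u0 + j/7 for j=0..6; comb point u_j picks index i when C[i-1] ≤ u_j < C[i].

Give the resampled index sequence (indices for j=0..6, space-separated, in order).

C = [5/31, 14/31, 15/31, 17/31, 22/31, 22/31, 1]
j=0: u_0=1/14 ∈ [0, 5/31) → index 0
j=1: u_1=3/14 ∈ [5/31, 14/31) → index 1
j=2: u_2=5/14 ∈ [5/31, 14/31) → index 1
j=3: u_3=1/2 ∈ [15/31, 17/31) → index 3
j=4: u_4=9/14 ∈ [17/31, 22/31) → index 4
j=5: u_5=11/14 ∈ [22/31, 1) → index 6
j=6: u_6=13/14 ∈ [22/31, 1) → index 6

0 1 1 3 4 6 6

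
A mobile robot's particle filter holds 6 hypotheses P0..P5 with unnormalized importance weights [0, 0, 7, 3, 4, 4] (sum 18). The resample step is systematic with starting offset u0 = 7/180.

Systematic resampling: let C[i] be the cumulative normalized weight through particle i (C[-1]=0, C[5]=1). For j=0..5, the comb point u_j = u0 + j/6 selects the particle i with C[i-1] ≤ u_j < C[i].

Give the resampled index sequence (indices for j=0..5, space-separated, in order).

2 2 2 3 4 5

C = [0, 0, 7/18, 5/9, 7/9, 1]
j=0: u_0=7/180 ∈ [0, 7/18) → index 2
j=1: u_1=37/180 ∈ [0, 7/18) → index 2
j=2: u_2=67/180 ∈ [0, 7/18) → index 2
j=3: u_3=97/180 ∈ [7/18, 5/9) → index 3
j=4: u_4=127/180 ∈ [5/9, 7/9) → index 4
j=5: u_5=157/180 ∈ [7/9, 1) → index 5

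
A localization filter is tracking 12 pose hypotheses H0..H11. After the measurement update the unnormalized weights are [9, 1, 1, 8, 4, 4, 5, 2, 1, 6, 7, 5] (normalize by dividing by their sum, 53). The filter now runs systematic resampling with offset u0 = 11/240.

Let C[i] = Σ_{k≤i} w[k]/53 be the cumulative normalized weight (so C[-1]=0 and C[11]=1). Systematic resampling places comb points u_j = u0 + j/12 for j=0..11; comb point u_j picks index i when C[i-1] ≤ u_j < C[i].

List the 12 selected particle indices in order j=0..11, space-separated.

0 0 3 3 4 5 6 7 9 10 10 11

C = [9/53, 10/53, 11/53, 19/53, 23/53, 27/53, 32/53, 34/53, 35/53, 41/53, 48/53, 1]
j=0: u_0=11/240 ∈ [0, 9/53) → index 0
j=1: u_1=31/240 ∈ [0, 9/53) → index 0
j=2: u_2=17/80 ∈ [11/53, 19/53) → index 3
j=3: u_3=71/240 ∈ [11/53, 19/53) → index 3
j=4: u_4=91/240 ∈ [19/53, 23/53) → index 4
j=5: u_5=37/80 ∈ [23/53, 27/53) → index 5
j=6: u_6=131/240 ∈ [27/53, 32/53) → index 6
j=7: u_7=151/240 ∈ [32/53, 34/53) → index 7
j=8: u_8=57/80 ∈ [35/53, 41/53) → index 9
j=9: u_9=191/240 ∈ [41/53, 48/53) → index 10
j=10: u_10=211/240 ∈ [41/53, 48/53) → index 10
j=11: u_11=77/80 ∈ [48/53, 1) → index 11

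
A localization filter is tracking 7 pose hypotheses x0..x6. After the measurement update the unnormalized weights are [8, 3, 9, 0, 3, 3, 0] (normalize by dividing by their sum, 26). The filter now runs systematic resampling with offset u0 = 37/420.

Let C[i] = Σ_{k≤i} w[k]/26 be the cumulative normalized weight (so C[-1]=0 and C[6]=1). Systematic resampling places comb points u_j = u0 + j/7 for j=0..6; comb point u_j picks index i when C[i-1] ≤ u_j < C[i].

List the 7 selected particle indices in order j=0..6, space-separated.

0 0 1 2 2 4 5

C = [4/13, 11/26, 10/13, 10/13, 23/26, 1, 1]
j=0: u_0=37/420 ∈ [0, 4/13) → index 0
j=1: u_1=97/420 ∈ [0, 4/13) → index 0
j=2: u_2=157/420 ∈ [4/13, 11/26) → index 1
j=3: u_3=31/60 ∈ [11/26, 10/13) → index 2
j=4: u_4=277/420 ∈ [11/26, 10/13) → index 2
j=5: u_5=337/420 ∈ [10/13, 23/26) → index 4
j=6: u_6=397/420 ∈ [23/26, 1) → index 5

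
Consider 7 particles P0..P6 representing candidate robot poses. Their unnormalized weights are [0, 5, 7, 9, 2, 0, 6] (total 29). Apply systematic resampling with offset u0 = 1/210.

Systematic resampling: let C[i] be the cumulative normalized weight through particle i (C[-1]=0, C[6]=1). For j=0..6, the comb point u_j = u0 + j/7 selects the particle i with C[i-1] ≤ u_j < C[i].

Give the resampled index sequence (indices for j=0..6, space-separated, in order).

1 1 2 3 3 3 6

C = [0, 5/29, 12/29, 21/29, 23/29, 23/29, 1]
j=0: u_0=1/210 ∈ [0, 5/29) → index 1
j=1: u_1=31/210 ∈ [0, 5/29) → index 1
j=2: u_2=61/210 ∈ [5/29, 12/29) → index 2
j=3: u_3=13/30 ∈ [12/29, 21/29) → index 3
j=4: u_4=121/210 ∈ [12/29, 21/29) → index 3
j=5: u_5=151/210 ∈ [12/29, 21/29) → index 3
j=6: u_6=181/210 ∈ [23/29, 1) → index 6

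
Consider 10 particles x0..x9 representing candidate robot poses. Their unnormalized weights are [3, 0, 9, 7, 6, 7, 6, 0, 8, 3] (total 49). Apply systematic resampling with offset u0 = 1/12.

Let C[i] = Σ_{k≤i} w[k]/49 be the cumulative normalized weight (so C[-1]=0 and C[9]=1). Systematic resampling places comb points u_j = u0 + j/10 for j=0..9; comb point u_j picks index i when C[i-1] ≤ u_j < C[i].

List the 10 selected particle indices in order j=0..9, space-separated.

C = [3/49, 3/49, 12/49, 19/49, 25/49, 32/49, 38/49, 38/49, 46/49, 1]
j=0: u_0=1/12 ∈ [3/49, 12/49) → index 2
j=1: u_1=11/60 ∈ [3/49, 12/49) → index 2
j=2: u_2=17/60 ∈ [12/49, 19/49) → index 3
j=3: u_3=23/60 ∈ [12/49, 19/49) → index 3
j=4: u_4=29/60 ∈ [19/49, 25/49) → index 4
j=5: u_5=7/12 ∈ [25/49, 32/49) → index 5
j=6: u_6=41/60 ∈ [32/49, 38/49) → index 6
j=7: u_7=47/60 ∈ [38/49, 46/49) → index 8
j=8: u_8=53/60 ∈ [38/49, 46/49) → index 8
j=9: u_9=59/60 ∈ [46/49, 1) → index 9

2 2 3 3 4 5 6 8 8 9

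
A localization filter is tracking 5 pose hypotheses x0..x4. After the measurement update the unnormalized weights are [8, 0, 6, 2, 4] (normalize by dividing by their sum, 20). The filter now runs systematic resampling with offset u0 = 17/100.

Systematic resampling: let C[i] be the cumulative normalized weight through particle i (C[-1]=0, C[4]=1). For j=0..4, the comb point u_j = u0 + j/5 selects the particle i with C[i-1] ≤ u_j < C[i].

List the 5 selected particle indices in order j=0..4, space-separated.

C = [2/5, 2/5, 7/10, 4/5, 1]
j=0: u_0=17/100 ∈ [0, 2/5) → index 0
j=1: u_1=37/100 ∈ [0, 2/5) → index 0
j=2: u_2=57/100 ∈ [2/5, 7/10) → index 2
j=3: u_3=77/100 ∈ [7/10, 4/5) → index 3
j=4: u_4=97/100 ∈ [4/5, 1) → index 4

0 0 2 3 4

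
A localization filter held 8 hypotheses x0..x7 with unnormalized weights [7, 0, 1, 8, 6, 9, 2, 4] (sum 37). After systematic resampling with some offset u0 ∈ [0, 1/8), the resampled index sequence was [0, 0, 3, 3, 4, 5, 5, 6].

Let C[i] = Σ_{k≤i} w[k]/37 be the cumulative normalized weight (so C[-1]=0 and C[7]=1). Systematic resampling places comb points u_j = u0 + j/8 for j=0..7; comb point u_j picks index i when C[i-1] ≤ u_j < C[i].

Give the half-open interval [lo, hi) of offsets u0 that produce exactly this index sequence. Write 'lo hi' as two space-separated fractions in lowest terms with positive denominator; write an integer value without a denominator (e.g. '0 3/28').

0 5/296

C = [7/37, 7/37, 8/37, 16/37, 22/37, 31/37, 33/37, 1]
j=0 picked index 0: u0 ∈ [0, 7/37)
j=1 picked index 0: u0 ∈ [-1/8, 19/296)
j=2 picked index 3: u0 ∈ [-5/148, 27/148)
j=3 picked index 3: u0 ∈ [-47/296, 17/296)
j=4 picked index 4: u0 ∈ [-5/74, 7/74)
j=5 picked index 5: u0 ∈ [-9/296, 63/296)
j=6 picked index 5: u0 ∈ [-23/148, 13/148)
j=7 picked index 6: u0 ∈ [-11/296, 5/296)
intersection: [0, 5/296)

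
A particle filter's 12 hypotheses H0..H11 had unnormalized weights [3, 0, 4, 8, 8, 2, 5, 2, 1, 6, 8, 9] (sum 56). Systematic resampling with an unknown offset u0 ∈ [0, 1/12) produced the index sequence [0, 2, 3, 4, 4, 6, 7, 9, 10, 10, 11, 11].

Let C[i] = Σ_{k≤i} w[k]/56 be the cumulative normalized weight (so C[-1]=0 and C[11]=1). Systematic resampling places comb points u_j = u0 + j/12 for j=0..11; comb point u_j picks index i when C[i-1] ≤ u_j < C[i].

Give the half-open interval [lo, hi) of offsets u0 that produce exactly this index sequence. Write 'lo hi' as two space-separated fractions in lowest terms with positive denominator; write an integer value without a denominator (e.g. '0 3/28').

C = [3/56, 3/56, 1/8, 15/56, 23/56, 25/56, 15/28, 4/7, 33/56, 39/56, 47/56, 1]
j=0 picked index 0: u0 ∈ [0, 3/56)
j=1 picked index 2: u0 ∈ [-5/168, 1/24)
j=2 picked index 3: u0 ∈ [-1/24, 17/168)
j=3 picked index 4: u0 ∈ [1/56, 9/56)
j=4 picked index 4: u0 ∈ [-11/168, 13/168)
j=5 picked index 6: u0 ∈ [5/168, 5/42)
j=6 picked index 7: u0 ∈ [1/28, 1/14)
j=7 picked index 9: u0 ∈ [1/168, 19/168)
j=8 picked index 10: u0 ∈ [5/168, 29/168)
j=9 picked index 10: u0 ∈ [-3/56, 5/56)
j=10 picked index 11: u0 ∈ [1/168, 1/6)
j=11 picked index 11: u0 ∈ [-13/168, 1/12)
intersection: [1/28, 1/24)

1/28 1/24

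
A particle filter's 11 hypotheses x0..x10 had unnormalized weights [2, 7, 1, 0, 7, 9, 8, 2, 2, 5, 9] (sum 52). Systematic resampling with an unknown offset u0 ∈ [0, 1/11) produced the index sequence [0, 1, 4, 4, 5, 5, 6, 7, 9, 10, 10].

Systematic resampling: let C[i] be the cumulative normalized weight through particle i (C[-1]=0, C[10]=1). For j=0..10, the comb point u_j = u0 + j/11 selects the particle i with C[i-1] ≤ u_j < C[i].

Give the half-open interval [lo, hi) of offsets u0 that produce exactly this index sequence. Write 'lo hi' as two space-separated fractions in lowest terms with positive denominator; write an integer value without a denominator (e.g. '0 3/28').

5/286 1/26

C = [1/26, 9/52, 5/26, 5/26, 17/52, 1/2, 17/26, 9/13, 19/26, 43/52, 1]
j=0 picked index 0: u0 ∈ [0, 1/26)
j=1 picked index 1: u0 ∈ [-15/286, 47/572)
j=2 picked index 4: u0 ∈ [3/286, 83/572)
j=3 picked index 4: u0 ∈ [-23/286, 31/572)
j=4 picked index 5: u0 ∈ [-21/572, 3/22)
j=5 picked index 5: u0 ∈ [-73/572, 1/22)
j=6 picked index 6: u0 ∈ [-1/22, 31/286)
j=7 picked index 7: u0 ∈ [5/286, 8/143)
j=8 picked index 9: u0 ∈ [1/286, 57/572)
j=9 picked index 10: u0 ∈ [5/572, 2/11)
j=10 picked index 10: u0 ∈ [-47/572, 1/11)
intersection: [5/286, 1/26)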